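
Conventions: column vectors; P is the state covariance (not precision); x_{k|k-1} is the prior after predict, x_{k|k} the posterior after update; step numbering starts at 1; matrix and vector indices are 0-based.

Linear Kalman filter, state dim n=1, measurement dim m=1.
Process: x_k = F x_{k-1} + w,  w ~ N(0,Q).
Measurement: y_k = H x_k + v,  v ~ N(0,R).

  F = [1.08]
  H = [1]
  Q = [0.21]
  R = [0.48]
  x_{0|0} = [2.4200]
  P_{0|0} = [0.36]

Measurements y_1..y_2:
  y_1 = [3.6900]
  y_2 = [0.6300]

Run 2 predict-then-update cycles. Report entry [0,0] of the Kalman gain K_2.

K[0,0] = 0.5237

step 1: x^-=[2.6136]  P^-=[0.6299]  S=[1.1099]  K=[0.5675]  nu=[1.0764]  x^+=[3.2245]  P^+=[0.2724]
step 2: x^-=[3.4824]  P^-=[0.5277]  S=[1.0077]  K=[0.5237]  nu=[-2.8524]  x^+=[1.9887]  P^+=[0.2514]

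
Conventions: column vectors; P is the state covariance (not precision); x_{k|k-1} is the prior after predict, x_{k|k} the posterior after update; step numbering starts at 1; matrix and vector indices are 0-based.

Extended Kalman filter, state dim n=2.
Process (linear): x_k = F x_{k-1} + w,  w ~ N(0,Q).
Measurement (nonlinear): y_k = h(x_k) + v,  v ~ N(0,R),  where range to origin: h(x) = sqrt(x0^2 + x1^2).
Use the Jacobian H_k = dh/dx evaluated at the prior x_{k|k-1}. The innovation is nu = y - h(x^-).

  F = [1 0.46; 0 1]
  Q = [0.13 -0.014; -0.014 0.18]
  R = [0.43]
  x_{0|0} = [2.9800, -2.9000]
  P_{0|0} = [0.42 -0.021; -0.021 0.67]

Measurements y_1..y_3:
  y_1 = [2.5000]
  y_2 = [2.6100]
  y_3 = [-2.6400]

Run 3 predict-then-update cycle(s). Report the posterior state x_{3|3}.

step 1: x^-=[1.6460, -2.9000]  P^-=[0.6725 0.2732; 0.2732 0.8500]  H_jac=[0.4936 -0.8697]  S=[1.0022]  K=[0.0941; -0.6031]  nu=[-0.8346]  x^+=[1.5674, -2.3967]  P^+=[0.6636 0.3301; 0.3301 0.4855]
step 2: x^-=[0.4650, -2.3967]  P^-=[1.2000 0.5394; 0.5394 0.6655]  H_jac=[0.1904 -0.9817]  S=[0.9132]  K=[-0.3296; -0.6029]  nu=[0.1686]  x^+=[0.4094, -2.4984]  P^+=[1.1008 0.3579; 0.3579 0.3335]
step 3: x^-=[-0.7399, -2.4984]  P^-=[1.6306 0.4974; 0.4974 0.5135]  H_jac=[-0.2840 -0.9588]  S=[1.3044]  K=[-0.7206; -0.4857]  nu=[-5.2456]  x^+=[3.0399, 0.0497]  P^+=[0.9534 0.0408; 0.0408 0.2058]

x_post = [3.0399, 0.0497]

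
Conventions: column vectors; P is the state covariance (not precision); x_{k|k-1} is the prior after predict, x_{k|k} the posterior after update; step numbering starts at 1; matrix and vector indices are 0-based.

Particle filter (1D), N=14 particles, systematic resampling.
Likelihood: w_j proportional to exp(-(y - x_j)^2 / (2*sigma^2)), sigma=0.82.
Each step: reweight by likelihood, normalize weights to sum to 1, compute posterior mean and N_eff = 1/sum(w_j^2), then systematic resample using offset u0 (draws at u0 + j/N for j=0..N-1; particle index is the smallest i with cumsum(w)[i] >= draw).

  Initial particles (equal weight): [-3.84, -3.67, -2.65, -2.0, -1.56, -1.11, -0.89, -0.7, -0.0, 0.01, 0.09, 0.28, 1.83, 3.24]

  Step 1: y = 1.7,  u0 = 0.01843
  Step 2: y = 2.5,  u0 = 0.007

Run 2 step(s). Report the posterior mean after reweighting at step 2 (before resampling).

step 1: w=[0.0000, 0.0000, 0.0000, 0.0000, 0.0002, 0.0016, 0.0038, 0.0077, 0.0652, 0.0669, 0.0814, 0.1249, 0.5524, 0.0959]  mean=1.3536  Neff=2.8957  idx=[8, 9, 10, 11, 11, 12, 12, 12, 12, 12, 12, 12, 12, 13]
step 2: w=[0.0015, 0.0015, 0.0021, 0.0040, 0.0040, 0.1105, 0.1105, 0.1105, 0.1105, 0.1105, 0.1105, 0.1105, 0.1105, 0.1027]  mean=1.9535  Neff=9.2301  idx=[3, 5, 6, 6, 7, 8, 8, 9, 10, 10, 11, 12, 12, 13]

post_mean = 1.9535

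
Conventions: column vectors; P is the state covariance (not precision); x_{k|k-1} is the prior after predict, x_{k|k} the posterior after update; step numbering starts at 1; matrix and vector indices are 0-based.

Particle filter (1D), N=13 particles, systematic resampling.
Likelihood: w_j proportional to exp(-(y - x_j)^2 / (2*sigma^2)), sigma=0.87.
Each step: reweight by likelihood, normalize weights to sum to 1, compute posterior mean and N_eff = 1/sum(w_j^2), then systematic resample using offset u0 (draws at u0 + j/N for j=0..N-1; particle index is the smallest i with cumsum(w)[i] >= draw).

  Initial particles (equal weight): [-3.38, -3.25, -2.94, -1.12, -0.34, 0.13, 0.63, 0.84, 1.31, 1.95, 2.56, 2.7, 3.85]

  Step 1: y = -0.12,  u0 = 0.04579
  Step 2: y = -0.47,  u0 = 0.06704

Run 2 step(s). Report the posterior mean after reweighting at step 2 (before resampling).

post_mean = -0.1324

step 1: w=[0.0002, 0.0004, 0.0013, 0.1286, 0.2411, 0.2388, 0.1716, 0.1354, 0.0645, 0.0147, 0.0022, 0.0013, 0.0000]  mean=0.1433  Neff=5.4395  idx=[3, 3, 4, 4, 4, 5, 5, 5, 6, 6, 7, 7, 8]
step 2: w=[0.0889, 0.0889, 0.1162, 0.1162, 0.1162, 0.0926, 0.0926, 0.0926, 0.0528, 0.0528, 0.0378, 0.0378, 0.0145]  mean=-0.1324  Neff=11.0263  idx=[0, 1, 2, 3, 3, 4, 5, 5, 6, 7, 8, 10, 12]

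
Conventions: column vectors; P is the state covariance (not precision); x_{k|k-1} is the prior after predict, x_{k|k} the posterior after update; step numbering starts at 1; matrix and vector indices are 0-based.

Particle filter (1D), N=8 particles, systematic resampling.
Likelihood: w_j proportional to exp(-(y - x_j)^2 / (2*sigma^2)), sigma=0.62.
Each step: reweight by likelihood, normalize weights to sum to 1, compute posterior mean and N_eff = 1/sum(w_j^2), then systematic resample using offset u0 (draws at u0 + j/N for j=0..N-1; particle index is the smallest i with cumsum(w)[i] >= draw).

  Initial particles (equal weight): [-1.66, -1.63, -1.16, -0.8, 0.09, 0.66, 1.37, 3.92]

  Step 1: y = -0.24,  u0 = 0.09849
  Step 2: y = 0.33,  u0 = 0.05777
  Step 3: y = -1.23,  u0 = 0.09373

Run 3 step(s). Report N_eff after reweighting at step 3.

step 1: w=[0.0302, 0.0337, 0.1384, 0.2769, 0.3613, 0.1452, 0.0143, 0.0000]  mean=-0.3393  Neff=4.0051  idx=[2, 3, 3, 3, 4, 4, 5, 5]
step 2: w=[0.0132, 0.0450, 0.0450, 0.0450, 0.2200, 0.2200, 0.2058, 0.2058]  mean=0.1878  Neff=5.3251  idx=[1, 4, 4, 5, 5, 6, 7, 7]
step 3: w=[0.6393, 0.0843, 0.0843, 0.0843, 0.0843, 0.0078, 0.0078, 0.0078]  mean=-0.4657  Neff=2.2864  idx=[0, 0, 0, 0, 0, 1, 3, 4]

N_eff = 2.2864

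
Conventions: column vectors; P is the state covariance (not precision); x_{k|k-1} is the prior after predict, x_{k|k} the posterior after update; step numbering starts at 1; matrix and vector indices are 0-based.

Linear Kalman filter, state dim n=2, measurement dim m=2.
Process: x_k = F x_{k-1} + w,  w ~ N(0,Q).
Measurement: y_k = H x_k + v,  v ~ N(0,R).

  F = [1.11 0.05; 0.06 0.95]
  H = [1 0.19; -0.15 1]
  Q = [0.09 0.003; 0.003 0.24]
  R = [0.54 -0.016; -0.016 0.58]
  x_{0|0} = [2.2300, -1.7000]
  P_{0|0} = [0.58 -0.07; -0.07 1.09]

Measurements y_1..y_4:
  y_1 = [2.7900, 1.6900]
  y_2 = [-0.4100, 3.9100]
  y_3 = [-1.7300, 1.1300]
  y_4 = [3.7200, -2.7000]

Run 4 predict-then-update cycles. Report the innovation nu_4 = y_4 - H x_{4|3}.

innov = [3.5552, -4.0960]

step 1: x^-=[2.3903, -1.4812]  P^-=[0.7996 0.0194; 0.0194 1.2178]  S=[1.3909 0.1143; 0.1143 1.8100]  K=[0.5851 -0.0925; 0.1258 0.6633]  nu=[0.6811, 3.5297]  x^+=[2.4623, 0.9457]  P^+=[0.3203 -0.0150; -0.0150 0.3804]
step 2: x^-=[2.7805, 1.0462]  P^-=[0.4839 0.0266; 0.0266 0.5828]  S=[1.0550 0.0480; 0.0480 1.1657]  K=[0.4661 -0.0586; 0.1078 0.4921]  nu=[-3.3893, 3.2809]  x^+=[1.0083, 2.2954]  P^+=[0.2533 -0.0035; -0.0035 0.2832]
step 3: x^-=[1.2340, 2.2411]  P^-=[0.4024 0.0296; 0.0296 0.4961]  S=[0.9716 0.0467; 0.0467 1.0762]  K=[0.4222 -0.0469; 0.1058 0.4522]  nu=[-3.3898, -0.9261]  x^+=[-0.1539, 1.4638]  P^+=[0.2287 0.0004; 0.0004 0.2606]
step 4: x^-=[-0.0977, 1.3814]  P^-=[0.3725 0.0310; 0.0310 0.4761]  S=[0.9414 0.0487; 0.0487 1.0552]  K=[0.4041 -0.0422; 0.1062 0.4419]  nu=[3.5552, -4.0960]  x^+=[1.5118, -0.0513]  P^+=[0.2185 0.0018; 0.0018 0.2549]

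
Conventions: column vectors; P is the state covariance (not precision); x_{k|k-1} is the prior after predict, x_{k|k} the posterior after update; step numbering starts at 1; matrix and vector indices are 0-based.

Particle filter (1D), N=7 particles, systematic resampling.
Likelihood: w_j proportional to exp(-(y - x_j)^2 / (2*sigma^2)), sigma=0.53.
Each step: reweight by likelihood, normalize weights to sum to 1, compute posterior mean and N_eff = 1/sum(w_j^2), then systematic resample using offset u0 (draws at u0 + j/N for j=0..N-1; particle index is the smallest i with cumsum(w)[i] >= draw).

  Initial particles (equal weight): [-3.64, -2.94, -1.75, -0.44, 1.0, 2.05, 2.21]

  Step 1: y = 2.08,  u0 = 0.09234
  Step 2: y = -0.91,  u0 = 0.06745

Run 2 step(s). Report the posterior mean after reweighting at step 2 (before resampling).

post_mean = 2.0688

step 1: w=[0.0000, 0.0000, 0.0000, 0.0000, 0.0599, 0.4767, 0.4634]  mean=2.0612  Neff=2.2443  idx=[5, 5, 5, 5, 6, 6, 6]
step 2: w=[0.2207, 0.2207, 0.2207, 0.2207, 0.0391, 0.0391, 0.0391]  mean=2.0688  Neff=5.0147  idx=[0, 0, 1, 2, 2, 3, 5]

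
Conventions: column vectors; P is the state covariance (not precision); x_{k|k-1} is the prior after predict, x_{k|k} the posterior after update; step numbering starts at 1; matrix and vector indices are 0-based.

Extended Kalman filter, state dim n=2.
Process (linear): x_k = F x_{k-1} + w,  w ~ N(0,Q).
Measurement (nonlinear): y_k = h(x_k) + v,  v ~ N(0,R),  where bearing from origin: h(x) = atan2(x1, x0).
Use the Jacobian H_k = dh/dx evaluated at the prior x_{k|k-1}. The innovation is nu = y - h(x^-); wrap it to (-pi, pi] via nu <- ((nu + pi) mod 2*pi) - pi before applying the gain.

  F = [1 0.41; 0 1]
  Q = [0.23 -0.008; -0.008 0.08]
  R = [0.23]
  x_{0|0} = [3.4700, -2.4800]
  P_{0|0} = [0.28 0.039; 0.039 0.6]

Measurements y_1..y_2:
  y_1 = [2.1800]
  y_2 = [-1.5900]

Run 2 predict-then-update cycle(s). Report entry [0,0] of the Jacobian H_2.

step 1: x^-=[2.4532, -2.4800]  P^-=[0.6428 0.2770; 0.2770 0.6800]  H_jac=[0.2038 0.2016]  S=[0.3071]  K=[0.6085; 0.6302]  nu=[2.9708]  x^+=[4.2608, -0.6077]  P^+=[0.5291 0.1592; 0.1592 0.5580]
step 2: x^-=[4.0117, -0.6077]  P^-=[0.9835 0.3800; 0.3800 0.6380]  H_jac=[0.0369 0.2437]  S=[0.2761]  K=[0.4670; 0.6140]  nu=[-1.4397]  x^+=[3.3394, -1.4917]  P^+=[0.9233 0.3009; 0.3009 0.5339]

H_jac[0,0] = 0.0369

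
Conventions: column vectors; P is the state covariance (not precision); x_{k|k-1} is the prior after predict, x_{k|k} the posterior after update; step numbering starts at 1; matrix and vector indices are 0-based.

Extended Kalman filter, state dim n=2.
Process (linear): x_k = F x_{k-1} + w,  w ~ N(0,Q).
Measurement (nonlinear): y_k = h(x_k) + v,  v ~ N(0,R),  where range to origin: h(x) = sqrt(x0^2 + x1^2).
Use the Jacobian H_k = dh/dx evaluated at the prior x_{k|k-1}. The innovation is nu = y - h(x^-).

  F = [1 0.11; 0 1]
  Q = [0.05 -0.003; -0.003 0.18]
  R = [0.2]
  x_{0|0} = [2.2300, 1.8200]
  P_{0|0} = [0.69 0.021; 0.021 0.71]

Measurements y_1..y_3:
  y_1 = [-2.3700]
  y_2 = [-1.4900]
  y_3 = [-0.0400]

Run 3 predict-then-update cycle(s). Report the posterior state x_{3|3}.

step 1: x^-=[2.4302, 1.8200]  P^-=[0.7532 0.0961; 0.0961 0.8900]  H_jac=[0.8004 0.5994]  S=[1.0946]  K=[0.6034; 0.5577]  nu=[-5.4062]  x^+=[-0.8320, -1.1949]  P^+=[0.3547 -0.2722; -0.2722 0.5496]
step 2: x^-=[-0.9634, -1.1949]  P^-=[0.3514 -0.2148; -0.2148 0.7296]  H_jac=[-0.6277 -0.7785]  S=[0.5707]  K=[-0.0935; -0.7590]  nu=[-3.0249]  x^+=[-0.6805, 1.1010]  P^+=[0.3464 -0.2553; -0.2553 0.4008]
step 3: x^-=[-0.5594, 1.1010]  P^-=[0.3451 -0.2142; -0.2142 0.5808]  H_jac=[-0.4530 0.8915]  S=[0.9055]  K=[-0.3836; 0.6790]  nu=[-1.2750]  x^+=[-0.0704, 0.2352]  P^+=[0.2119 0.0216; 0.0216 0.1633]

x_post = [-0.0704, 0.2352]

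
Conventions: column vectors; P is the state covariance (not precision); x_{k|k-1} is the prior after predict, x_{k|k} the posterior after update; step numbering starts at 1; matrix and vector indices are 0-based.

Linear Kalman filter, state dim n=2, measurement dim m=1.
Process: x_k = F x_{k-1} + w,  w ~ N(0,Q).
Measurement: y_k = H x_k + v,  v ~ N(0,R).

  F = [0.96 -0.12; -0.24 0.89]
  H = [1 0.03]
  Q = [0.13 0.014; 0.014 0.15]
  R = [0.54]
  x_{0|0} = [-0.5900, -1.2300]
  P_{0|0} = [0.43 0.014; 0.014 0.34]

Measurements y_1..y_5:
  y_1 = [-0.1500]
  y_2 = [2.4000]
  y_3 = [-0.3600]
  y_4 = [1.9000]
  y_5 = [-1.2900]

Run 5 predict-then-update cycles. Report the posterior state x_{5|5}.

x_post = [0.2313, -0.8902]

step 1: x^-=[-0.4188, -0.9531]  P^-=[0.5280 -0.1090; -0.1090 0.4381]  S=[1.0618]  K=[0.4941; -0.0903]  nu=[0.2974]  x^+=[-0.2718, -0.9800]  P^+=[0.2687 -0.0616; -0.0616 0.4294]
step 2: x^-=[-0.1434, -0.8069]  P^-=[0.3980 -0.1482; -0.1482 0.5320]  S=[0.9296]  K=[0.4234; -0.1423]  nu=[2.5676]  x^+=[0.9437, -1.1722]  P^+=[0.2314 -0.0922; -0.0922 0.5132]
step 3: x^-=[1.0466, -1.2697]  P^-=[0.3719 -0.1756; -0.1756 0.6092]  S=[0.9019]  K=[0.4065; -0.1744]  nu=[-1.3685]  x^+=[0.4903, -1.0311]  P^+=[0.2229 -0.1116; -0.1116 0.5818]
step 4: x^-=[0.5944, -1.0353]  P^-=[0.3695 -0.1981; -0.1981 0.6713]  S=[0.8982]  K=[0.4047; -0.1981]  nu=[1.3366]  x^+=[1.1354, -1.3001]  P^+=[0.2223 -0.1261; -0.1261 0.6361]
step 5: x^-=[1.2460, -1.4296]  P^-=[0.3731 -0.2165; -0.2165 0.7205]  S=[0.9008]  K=[0.4070; -0.2163]  nu=[-2.4931]  x^+=[0.2313, -0.8902]  P^+=[0.2239 -0.1372; -0.1372 0.6783]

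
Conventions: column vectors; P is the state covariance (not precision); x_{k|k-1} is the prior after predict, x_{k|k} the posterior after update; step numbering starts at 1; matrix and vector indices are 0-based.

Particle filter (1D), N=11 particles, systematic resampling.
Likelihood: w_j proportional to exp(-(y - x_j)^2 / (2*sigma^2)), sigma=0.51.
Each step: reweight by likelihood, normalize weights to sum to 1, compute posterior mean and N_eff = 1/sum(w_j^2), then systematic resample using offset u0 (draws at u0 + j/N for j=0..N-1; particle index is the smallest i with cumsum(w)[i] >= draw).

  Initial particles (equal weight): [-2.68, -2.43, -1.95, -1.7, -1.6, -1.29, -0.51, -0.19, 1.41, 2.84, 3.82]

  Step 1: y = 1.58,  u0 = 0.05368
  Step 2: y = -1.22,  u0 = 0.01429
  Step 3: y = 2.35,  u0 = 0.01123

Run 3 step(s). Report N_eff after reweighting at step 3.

N_eff = 11.0000

step 1: w=[0.0000, 0.0000, 0.0000, 0.0000, 0.0000, 0.0000, 0.0002, 0.0024, 0.9498, 0.0475, 0.0001]  mean=1.4737  Neff=1.1057  idx=[8, 8, 8, 8, 8, 8, 8, 8, 8, 8, 9]
step 2: w=[0.1000, 0.1000, 0.1000, 0.1000, 0.1000, 0.1000, 0.1000, 0.1000, 0.1000, 0.1000, 0.0000]  mean=1.4100  Neff=10.0000  idx=[0, 1, 1, 2, 3, 4, 5, 6, 7, 8, 9]
step 3: w=[0.0909, 0.0909, 0.0909, 0.0909, 0.0909, 0.0909, 0.0909, 0.0909, 0.0909, 0.0909, 0.0909]  mean=1.4100  Neff=11.0000  idx=[0, 1, 2, 3, 4, 5, 6, 7, 8, 9, 10]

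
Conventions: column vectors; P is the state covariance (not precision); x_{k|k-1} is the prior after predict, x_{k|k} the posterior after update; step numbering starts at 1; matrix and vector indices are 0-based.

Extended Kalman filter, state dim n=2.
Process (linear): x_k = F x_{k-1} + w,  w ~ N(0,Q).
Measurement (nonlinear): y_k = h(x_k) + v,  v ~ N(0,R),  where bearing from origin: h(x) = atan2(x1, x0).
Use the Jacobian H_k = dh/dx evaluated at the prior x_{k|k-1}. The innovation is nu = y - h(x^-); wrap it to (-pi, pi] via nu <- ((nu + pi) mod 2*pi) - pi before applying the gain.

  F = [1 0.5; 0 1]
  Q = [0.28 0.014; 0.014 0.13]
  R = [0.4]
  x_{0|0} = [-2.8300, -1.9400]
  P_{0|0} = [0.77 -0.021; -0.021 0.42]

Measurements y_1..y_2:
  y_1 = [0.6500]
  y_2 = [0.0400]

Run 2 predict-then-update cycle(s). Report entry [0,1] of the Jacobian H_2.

H_jac[0,1] = -0.1877

step 1: x^-=[-3.8000, -1.9400]  P^-=[1.1340 0.2030; 0.2030 0.5500]  H_jac=[0.1066 -0.2087]  S=[0.4278]  K=[0.1834; -0.2178]  nu=[-2.9636]  x^+=[-4.3436, -1.2945]  P^+=[1.1196 0.2201; 0.2201 0.5297]
step 2: x^-=[-4.9909, -1.2945]  P^-=[1.7521 0.4989; 0.4989 0.6597]  H_jac=[0.0487 -0.1877]  S=[0.4183]  K=[-0.0200; -0.2380]  nu=[2.9278]  x^+=[-5.0494, -1.9914]  P^+=[1.7520 0.4970; 0.4970 0.6360]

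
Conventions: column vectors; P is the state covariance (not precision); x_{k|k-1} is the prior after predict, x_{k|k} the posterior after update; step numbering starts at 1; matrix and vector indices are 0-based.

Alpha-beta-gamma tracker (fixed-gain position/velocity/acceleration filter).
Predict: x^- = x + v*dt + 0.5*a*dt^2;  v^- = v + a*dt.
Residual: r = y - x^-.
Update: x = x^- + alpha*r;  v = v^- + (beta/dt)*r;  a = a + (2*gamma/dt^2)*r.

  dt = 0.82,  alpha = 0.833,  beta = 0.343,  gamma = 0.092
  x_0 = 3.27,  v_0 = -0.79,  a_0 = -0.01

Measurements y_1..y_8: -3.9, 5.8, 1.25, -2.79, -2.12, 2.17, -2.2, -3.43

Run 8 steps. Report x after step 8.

step 1: x_pred=2.6188  r=-6.5188  x^+=-2.8114  v^+=-3.5250  a^+=-1.7939
step 2: x_pred=-6.3049  r=12.1049  x^+=3.7785  v^+=0.0675  a^+=1.5186
step 3: x_pred=4.3444  r=-3.0944  x^+=1.7668  v^+=0.0184  a^+=0.6719
step 4: x_pred=2.0077  r=-4.7977  x^+=-1.9888  v^+=-1.4375  a^+=-0.6410
step 5: x_pred=-3.3831  r=1.2631  x^+=-2.3309  v^+=-1.4348  a^+=-0.2954
step 6: x_pred=-3.6068  r=5.7768  x^+=1.2053  v^+=0.7393  a^+=1.2854
step 7: x_pred=2.2437  r=-4.4437  x^+=-1.4579  v^+=-0.0654  a^+=0.0694
step 8: x_pred=-1.4882  r=-1.9418  x^+=-3.1057  v^+=-0.8207  a^+=-0.4620

x_post = -3.1057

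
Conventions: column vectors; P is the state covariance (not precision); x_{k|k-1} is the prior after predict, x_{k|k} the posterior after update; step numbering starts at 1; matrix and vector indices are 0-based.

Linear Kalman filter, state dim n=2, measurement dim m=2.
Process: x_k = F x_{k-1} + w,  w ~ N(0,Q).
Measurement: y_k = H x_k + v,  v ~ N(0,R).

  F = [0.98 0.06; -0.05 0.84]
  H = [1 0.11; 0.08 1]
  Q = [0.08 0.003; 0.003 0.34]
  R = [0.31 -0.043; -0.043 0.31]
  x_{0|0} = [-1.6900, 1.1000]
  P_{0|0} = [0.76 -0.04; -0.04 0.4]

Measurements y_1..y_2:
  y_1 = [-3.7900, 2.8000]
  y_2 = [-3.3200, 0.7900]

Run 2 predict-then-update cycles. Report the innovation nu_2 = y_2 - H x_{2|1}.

step 1: x^-=[-1.5902, 1.0085]  P^-=[0.8066 -0.0469; -0.0469 0.6275]  S=[1.1139 0.0433; 0.0433 0.9352]  K=[0.7201 -0.0144; -0.0060 0.6673]  nu=[-2.3107, 1.9187]  x^+=[-3.2818, 2.3028]  P^+=[0.2298 -0.0538; -0.0538 0.2114]
step 2: x^-=[-3.0780, 2.0984]  P^-=[0.2951 -0.0417; -0.0417 0.4943]  S=[0.6019 -0.0071; -0.0071 0.7995]  K=[0.4824 -0.0184; 0.0283 0.6143]  nu=[-0.4728, -1.0622]  x^+=[-3.2866, 1.4325]  P^+=[0.1546 -0.0388; -0.0388 0.1923]

innov = [-0.4728, -1.0622]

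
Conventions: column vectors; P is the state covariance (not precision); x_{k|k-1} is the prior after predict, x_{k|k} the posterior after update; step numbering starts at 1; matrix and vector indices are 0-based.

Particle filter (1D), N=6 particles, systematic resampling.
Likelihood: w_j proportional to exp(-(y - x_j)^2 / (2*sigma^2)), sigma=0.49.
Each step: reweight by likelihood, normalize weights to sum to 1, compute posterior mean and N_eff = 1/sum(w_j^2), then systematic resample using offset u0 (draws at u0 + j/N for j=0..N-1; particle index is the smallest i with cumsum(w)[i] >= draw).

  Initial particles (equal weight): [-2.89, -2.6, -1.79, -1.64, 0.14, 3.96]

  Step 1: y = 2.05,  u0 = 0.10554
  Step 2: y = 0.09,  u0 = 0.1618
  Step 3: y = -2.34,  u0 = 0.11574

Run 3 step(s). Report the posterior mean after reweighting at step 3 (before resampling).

post_mean = 0.1400

step 1: w=[0.0000, 0.0000, 0.0000, 0.0000, 0.5000, 0.5000]  mean=2.0500  Neff=2.0000  idx=[4, 4, 4, 5, 5, 5]
step 2: w=[0.3333, 0.3333, 0.3333, 0.0000, 0.0000, 0.0000]  mean=0.1400  Neff=3.0000  idx=[0, 0, 1, 1, 2, 2]
step 3: w=[0.1667, 0.1667, 0.1667, 0.1667, 0.1667, 0.1667]  mean=0.1400  Neff=6.0000  idx=[0, 1, 2, 3, 4, 5]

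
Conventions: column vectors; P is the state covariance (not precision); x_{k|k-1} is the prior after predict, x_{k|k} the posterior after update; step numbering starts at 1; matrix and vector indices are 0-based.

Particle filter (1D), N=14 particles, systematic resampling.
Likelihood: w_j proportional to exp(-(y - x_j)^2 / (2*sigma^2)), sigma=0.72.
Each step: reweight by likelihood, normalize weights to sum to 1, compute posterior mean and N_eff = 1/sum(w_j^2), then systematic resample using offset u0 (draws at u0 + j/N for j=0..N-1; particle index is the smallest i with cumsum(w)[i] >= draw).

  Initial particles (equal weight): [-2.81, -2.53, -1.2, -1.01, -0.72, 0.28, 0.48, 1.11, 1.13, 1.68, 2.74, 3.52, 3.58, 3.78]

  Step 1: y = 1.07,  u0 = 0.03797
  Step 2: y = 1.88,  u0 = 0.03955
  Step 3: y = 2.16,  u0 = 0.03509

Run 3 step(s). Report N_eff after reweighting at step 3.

N_eff = 11.3920

step 1: w=[0.0000, 0.0000, 0.0017, 0.0038, 0.0111, 0.1337, 0.1744, 0.2437, 0.2432, 0.1704, 0.0166, 0.0007, 0.0006, 0.0002]  mean=0.9897  Neff=5.0953  idx=[5, 5, 6, 6, 6, 7, 7, 7, 8, 8, 8, 9, 9, 9]
step 2: w=[0.0122, 0.0122, 0.0217, 0.0217, 0.0217, 0.0813, 0.0813, 0.0813, 0.0837, 0.0837, 0.0837, 0.1385, 0.1385, 0.1385]  mean=1.2906  Neff=9.9902  idx=[2, 5, 6, 7, 7, 8, 9, 10, 11, 11, 12, 12, 13, 13]
step 3: w=[0.0090, 0.0471, 0.0471, 0.0471, 0.0471, 0.0490, 0.0490, 0.0490, 0.1092, 0.1092, 0.1092, 0.1092, 0.1092, 0.1092]  mean=1.4809  Neff=11.3920  idx=[1, 3, 4, 6, 7, 8, 9, 9, 10, 11, 11, 12, 13, 13]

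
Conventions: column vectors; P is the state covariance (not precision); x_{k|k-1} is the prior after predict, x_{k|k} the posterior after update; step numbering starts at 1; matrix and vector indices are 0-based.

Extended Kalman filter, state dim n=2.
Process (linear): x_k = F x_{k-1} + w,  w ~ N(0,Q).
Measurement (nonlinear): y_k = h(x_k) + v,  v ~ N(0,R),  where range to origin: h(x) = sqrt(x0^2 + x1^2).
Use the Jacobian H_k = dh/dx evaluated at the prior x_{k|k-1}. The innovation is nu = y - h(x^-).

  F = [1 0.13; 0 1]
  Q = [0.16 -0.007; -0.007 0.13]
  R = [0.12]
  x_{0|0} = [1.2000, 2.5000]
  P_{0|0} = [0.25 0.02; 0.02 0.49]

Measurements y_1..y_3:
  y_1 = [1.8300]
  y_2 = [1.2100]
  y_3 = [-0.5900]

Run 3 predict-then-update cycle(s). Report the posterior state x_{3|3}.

x_post = [0.0273, 0.1995]

step 1: x^-=[1.5250, 2.5000]  P^-=[0.4235 0.0767; 0.0767 0.6200]  H_jac=[0.5208 0.8537]  S=[0.7549]  K=[0.3789; 0.7541]  nu=[-1.0984]  x^+=[1.1088, 1.6717]  P^+=[0.3151 -0.1390; -0.1390 0.1908]
step 2: x^-=[1.3262, 1.6717]  P^-=[0.4422 -0.1212; -0.1212 0.3208]  H_jac=[0.6215 0.7834]  S=[0.3697]  K=[0.4866; 0.4761]  nu=[-0.9239]  x^+=[0.8766, 1.2319]  P^+=[0.3547 -0.2068; -0.2068 0.2370]
step 3: x^-=[1.0367, 1.2319]  P^-=[0.4649 -0.1830; -0.1830 0.3670]  H_jac=[0.6439 0.7651]  S=[0.3473]  K=[0.4588; 0.4692]  nu=[-2.2001]  x^+=[0.0273, 0.1995]  P^+=[0.3918 -0.2578; -0.2578 0.2905]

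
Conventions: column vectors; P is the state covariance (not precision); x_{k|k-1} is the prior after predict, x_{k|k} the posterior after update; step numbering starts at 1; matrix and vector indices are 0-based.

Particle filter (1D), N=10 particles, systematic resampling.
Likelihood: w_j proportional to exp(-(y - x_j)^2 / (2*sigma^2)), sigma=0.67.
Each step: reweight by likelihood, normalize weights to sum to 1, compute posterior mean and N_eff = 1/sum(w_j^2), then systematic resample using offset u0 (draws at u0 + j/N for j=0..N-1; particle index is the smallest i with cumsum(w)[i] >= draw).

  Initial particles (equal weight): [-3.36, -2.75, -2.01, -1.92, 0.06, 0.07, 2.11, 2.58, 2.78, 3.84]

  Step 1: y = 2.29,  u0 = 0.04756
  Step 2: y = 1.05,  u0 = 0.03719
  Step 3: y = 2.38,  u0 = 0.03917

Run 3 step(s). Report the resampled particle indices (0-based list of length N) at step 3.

step 1: w=[0.0000, 0.0000, 0.0000, 0.0000, 0.0014, 0.0015, 0.3550, 0.3351, 0.2816, 0.0253]  mean=2.4940  Neff=3.1421  idx=[6, 6, 6, 6, 7, 7, 7, 8, 8, 8]
step 2: w=[0.1943, 0.1943, 0.1943, 0.1943, 0.0501, 0.0501, 0.0501, 0.0242, 0.0242, 0.0242]  mean=2.2293  Neff=6.2398  idx=[0, 0, 1, 1, 2, 2, 3, 3, 5, 7]
step 3: w=[0.1006, 0.1006, 0.1006, 0.1006, 0.1006, 0.1006, 0.1006, 0.1006, 0.1043, 0.0913]  mean=2.2202  Neff=9.9903  idx=[0, 1, 2, 3, 4, 5, 6, 7, 8, 9]

resampled_idx = [0, 1, 2, 3, 4, 5, 6, 7, 8, 9]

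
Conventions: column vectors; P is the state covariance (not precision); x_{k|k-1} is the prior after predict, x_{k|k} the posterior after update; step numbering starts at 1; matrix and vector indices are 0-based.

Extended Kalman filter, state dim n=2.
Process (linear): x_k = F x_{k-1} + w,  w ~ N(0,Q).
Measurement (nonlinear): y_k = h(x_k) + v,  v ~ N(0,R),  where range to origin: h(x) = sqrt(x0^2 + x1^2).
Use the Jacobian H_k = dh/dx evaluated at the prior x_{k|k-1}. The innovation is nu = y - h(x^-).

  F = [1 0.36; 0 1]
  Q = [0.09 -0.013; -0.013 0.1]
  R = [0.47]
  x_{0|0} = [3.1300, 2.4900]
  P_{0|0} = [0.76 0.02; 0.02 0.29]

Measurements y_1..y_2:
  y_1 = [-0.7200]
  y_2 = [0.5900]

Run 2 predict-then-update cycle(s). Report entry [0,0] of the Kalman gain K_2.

step 1: x^-=[4.0264, 2.4900]  P^-=[0.9020 0.1114; 0.1114 0.3900]  H_jac=[0.8505 0.5260]  S=[1.3300]  K=[0.6208; 0.2255]  nu=[-5.4541]  x^+=[0.6402, 1.2603]  P^+=[0.3893 -0.0748; -0.0748 0.3224]
step 2: x^-=[1.0939, 1.2603]  P^-=[0.4673 0.0283; 0.0283 0.4224]  H_jac=[0.6555 0.7552]  S=[0.9397]  K=[0.3487; 0.3592]  nu=[-1.0788]  x^+=[0.7177, 0.8728]  P^+=[0.3530 -0.0894; -0.0894 0.3012]

K[0,0] = 0.3487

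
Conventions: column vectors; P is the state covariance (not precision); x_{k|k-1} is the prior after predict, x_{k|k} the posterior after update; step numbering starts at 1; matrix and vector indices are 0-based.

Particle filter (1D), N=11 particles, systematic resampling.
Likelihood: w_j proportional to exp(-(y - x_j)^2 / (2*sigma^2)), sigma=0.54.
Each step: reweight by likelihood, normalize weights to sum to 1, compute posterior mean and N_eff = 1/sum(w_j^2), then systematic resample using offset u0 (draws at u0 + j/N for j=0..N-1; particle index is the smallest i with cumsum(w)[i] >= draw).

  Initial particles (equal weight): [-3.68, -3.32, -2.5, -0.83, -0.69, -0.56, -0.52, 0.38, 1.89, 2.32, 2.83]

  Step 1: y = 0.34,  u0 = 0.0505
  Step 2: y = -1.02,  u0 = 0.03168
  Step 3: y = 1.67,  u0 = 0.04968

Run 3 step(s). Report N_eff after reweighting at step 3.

N_eff = 7.4514

step 1: w=[0.0000, 0.0000, 0.0000, 0.0530, 0.0899, 0.1383, 0.1560, 0.5530, 0.0090, 0.0007, 0.0000]  mean=-0.0359  Neff=2.7755  idx=[3, 4, 5, 6, 6, 7, 7, 7, 7, 7, 7]
step 2: w=[0.2364, 0.2087, 0.1750, 0.1638, 0.1638, 0.0087, 0.0087, 0.0087, 0.0087, 0.0087, 0.0087]  mean=-0.5886  Neff=5.4303  idx=[0, 0, 0, 1, 1, 2, 2, 3, 3, 4, 4]
step 3: w=[0.0132, 0.0132, 0.0132, 0.0424, 0.0424, 0.1180, 0.1180, 0.1598, 0.1598, 0.1598, 0.1598]  mean=-0.5562  Neff=7.4514  idx=[3, 5, 5, 6, 7, 7, 8, 9, 9, 10, 10]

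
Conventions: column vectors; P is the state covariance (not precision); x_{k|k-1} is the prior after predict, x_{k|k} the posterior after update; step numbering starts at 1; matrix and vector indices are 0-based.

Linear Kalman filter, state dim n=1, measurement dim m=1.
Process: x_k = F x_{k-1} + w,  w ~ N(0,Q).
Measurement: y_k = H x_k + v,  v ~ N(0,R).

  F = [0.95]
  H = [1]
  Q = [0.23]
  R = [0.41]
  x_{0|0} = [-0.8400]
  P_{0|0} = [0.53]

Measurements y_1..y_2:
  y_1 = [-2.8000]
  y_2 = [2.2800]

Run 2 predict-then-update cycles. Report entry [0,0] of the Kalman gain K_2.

step 1: x^-=[-0.7980]  P^-=[0.7083]  S=[1.1183]  K=[0.6334]  nu=[-2.0020]  x^+=[-2.0660]  P^+=[0.2597]
step 2: x^-=[-1.9627]  P^-=[0.4644]  S=[0.8744]  K=[0.5311]  nu=[4.2427]  x^+=[0.2905]  P^+=[0.2177]

K[0,0] = 0.5311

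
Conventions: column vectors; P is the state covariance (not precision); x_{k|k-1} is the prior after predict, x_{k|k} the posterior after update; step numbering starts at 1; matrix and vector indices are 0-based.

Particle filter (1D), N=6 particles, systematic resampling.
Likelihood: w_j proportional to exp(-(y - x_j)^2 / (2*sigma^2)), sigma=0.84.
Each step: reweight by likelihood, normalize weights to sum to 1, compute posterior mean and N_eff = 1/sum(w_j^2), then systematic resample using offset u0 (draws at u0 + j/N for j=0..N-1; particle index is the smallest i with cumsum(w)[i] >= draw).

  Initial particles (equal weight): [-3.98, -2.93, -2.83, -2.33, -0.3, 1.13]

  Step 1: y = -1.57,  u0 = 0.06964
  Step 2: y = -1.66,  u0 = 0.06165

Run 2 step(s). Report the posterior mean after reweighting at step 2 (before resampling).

step 1: w=[0.0102, 0.1686, 0.2030, 0.4152, 0.1994, 0.0036]  mean=-2.1324  Neff=3.5469  idx=[1, 2, 3, 3, 3, 4]
step 2: w=[0.1012, 0.1203, 0.2309, 0.2309, 0.2309, 0.0856]  mean=-2.2771  Neff=5.2066  idx=[0, 2, 2, 3, 4, 4]

post_mean = -2.2771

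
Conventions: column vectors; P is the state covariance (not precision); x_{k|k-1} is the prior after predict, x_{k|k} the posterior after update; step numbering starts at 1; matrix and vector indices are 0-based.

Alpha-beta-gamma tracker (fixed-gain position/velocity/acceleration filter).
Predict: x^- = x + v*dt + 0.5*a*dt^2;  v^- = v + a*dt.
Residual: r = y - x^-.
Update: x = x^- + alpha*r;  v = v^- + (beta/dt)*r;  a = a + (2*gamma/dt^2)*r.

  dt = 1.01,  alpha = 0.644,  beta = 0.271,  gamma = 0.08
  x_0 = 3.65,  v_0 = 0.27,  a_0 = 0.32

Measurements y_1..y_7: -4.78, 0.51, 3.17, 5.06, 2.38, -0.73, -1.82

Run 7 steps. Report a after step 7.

a_post = -0.8804

step 1: x_pred=4.0859  r=-8.8659  x^+=-1.6237  v^+=-1.7857  a^+=-1.0706
step 2: x_pred=-3.9733  r=4.4833  x^+=-1.0861  v^+=-1.6640  a^+=-0.3674
step 3: x_pred=-2.9541  r=6.1241  x^+=0.9898  v^+=-0.3919  a^+=0.5932
step 4: x_pred=0.8965  r=4.1635  x^+=3.5778  v^+=1.3243  a^+=1.2462
step 5: x_pred=5.5510  r=-3.1710  x^+=3.5089  v^+=1.7321  a^+=0.7488
step 6: x_pred=5.6403  r=-6.3703  x^+=1.5378  v^+=0.7792  a^+=-0.2503
step 7: x_pred=2.1971  r=-4.0171  x^+=-0.3899  v^+=-0.5515  a^+=-0.8804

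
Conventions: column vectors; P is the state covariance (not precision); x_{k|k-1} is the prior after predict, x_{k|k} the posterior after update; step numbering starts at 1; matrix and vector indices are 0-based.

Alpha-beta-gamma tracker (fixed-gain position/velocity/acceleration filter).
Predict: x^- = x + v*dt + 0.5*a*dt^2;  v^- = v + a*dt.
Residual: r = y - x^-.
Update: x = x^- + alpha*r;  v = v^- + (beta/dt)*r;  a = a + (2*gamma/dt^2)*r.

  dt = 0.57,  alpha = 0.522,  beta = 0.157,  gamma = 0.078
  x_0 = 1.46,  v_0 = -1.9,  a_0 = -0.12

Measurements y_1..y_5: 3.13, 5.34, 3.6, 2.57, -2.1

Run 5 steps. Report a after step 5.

a_post = -2.5096

step 1: x_pred=0.3575  r=2.7725  x^+=1.8047  v^+=-1.2047  a^+=1.2112
step 2: x_pred=1.3148  r=4.0252  x^+=3.4160  v^+=0.5943  a^+=3.1439
step 3: x_pred=4.2655  r=-0.6655  x^+=3.9181  v^+=2.2031  a^+=2.8244
step 4: x_pred=5.6327  r=-3.0627  x^+=4.0339  v^+=2.9694  a^+=1.3539
step 5: x_pred=5.9464  r=-8.0464  x^+=1.7462  v^+=1.5248  a^+=-2.5096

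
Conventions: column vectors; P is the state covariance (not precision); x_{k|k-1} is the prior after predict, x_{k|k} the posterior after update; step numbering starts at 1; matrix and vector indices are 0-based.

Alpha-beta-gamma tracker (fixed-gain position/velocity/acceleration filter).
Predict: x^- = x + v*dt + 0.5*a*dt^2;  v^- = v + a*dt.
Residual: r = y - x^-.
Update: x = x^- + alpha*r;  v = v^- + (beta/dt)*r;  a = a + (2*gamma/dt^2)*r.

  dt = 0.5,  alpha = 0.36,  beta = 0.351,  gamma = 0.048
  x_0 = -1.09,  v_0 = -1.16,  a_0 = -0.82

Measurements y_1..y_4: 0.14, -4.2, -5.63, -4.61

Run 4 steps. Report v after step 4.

step 1: x_pred=-1.7725  r=1.9125  x^+=-1.0840  v^+=-0.2274  a^+=-0.0856
step 2: x_pred=-1.2084  r=-2.9916  x^+=-2.2854  v^+=-2.3703  a^+=-1.2344
step 3: x_pred=-3.6248  r=-2.0052  x^+=-4.3467  v^+=-4.3951  a^+=-2.0044
step 4: x_pred=-6.7948  r=2.1848  x^+=-6.0083  v^+=-3.8636  a^+=-1.1654

v_post = -3.8636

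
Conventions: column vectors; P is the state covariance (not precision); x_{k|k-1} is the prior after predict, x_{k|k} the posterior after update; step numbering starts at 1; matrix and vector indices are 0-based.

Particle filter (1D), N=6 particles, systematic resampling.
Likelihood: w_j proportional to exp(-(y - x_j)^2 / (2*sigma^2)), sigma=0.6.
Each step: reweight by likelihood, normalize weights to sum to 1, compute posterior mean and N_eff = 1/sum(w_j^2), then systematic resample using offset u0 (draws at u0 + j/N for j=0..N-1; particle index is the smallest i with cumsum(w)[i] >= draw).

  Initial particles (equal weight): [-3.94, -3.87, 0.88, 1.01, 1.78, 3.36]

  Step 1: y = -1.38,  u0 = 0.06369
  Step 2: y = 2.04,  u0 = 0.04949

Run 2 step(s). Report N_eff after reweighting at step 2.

step 1: w=[0.0751, 0.1227, 0.5597, 0.2417, 0.0006, 0.0000]  mean=-0.0331  Neff=2.5480  idx=[0, 2, 2, 2, 2, 3]
step 2: w=[0.0000, 0.1823, 0.1823, 0.1823, 0.1823, 0.2707]  mean=0.9152  Neff=4.8484  idx=[1, 2, 3, 4, 4, 5]

N_eff = 4.8484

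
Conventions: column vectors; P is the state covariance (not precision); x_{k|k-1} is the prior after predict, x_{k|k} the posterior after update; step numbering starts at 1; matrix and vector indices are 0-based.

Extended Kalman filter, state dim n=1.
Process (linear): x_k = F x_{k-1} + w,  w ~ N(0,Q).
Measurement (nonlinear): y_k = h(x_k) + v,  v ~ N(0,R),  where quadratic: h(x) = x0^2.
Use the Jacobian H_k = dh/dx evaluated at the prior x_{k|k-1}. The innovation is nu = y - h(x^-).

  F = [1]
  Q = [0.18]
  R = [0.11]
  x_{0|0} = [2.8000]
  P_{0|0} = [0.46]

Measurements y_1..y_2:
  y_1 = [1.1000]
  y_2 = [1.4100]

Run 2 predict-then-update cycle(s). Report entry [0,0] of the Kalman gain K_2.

step 1: x^-=[2.8000]  P^-=[0.6400]  H_jac=[5.6000]  S=[20.1804]  K=[0.1776]  nu=[-6.7400]  x^+=[1.6030]  P^+=[0.0035]
step 2: x^-=[1.6030]  P^-=[0.1835]  H_jac=[3.2060]  S=[1.9959]  K=[0.2947]  nu=[-1.1596]  x^+=[1.2612]  P^+=[0.0101]

K[0,0] = 0.2947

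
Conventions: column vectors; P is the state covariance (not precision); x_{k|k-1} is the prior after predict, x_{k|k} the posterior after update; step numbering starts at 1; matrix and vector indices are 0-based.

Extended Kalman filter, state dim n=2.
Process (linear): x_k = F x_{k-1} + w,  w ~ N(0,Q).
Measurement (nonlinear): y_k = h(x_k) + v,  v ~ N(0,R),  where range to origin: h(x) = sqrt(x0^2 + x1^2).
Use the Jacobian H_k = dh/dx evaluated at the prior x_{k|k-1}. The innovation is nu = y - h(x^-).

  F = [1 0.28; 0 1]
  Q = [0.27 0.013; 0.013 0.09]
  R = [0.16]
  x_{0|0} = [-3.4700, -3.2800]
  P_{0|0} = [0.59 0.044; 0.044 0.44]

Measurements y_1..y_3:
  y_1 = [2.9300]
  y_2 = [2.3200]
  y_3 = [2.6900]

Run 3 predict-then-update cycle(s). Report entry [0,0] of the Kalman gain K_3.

K[0,0] = -0.6253

step 1: x^-=[-4.3884, -3.2800]  P^-=[0.9191 0.1802; 0.1802 0.5300]  H_jac=[-0.8010 -0.5987]  S=[1.1125]  K=[-0.7587; -0.4150]  nu=[-2.5487]  x^+=[-2.4546, -2.2224]  P^+=[0.2787 -0.1701; -0.1701 0.3384]
step 2: x^-=[-3.0768, -2.2224]  P^-=[0.4800 -0.0623; -0.0623 0.4284]  H_jac=[-0.8107 -0.5855]  S=[0.5632]  K=[-0.6261; -0.3558]  nu=[-1.4755]  x^+=[-2.1530, -1.6974]  P^+=[0.2592 -0.1878; -0.1878 0.3572]
step 3: x^-=[-2.6283, -1.6974]  P^-=[0.4521 -0.0747; -0.0747 0.4472]  H_jac=[-0.8400 -0.5425]  S=[0.5425]  K=[-0.6253; -0.3314]  nu=[-0.4387]  x^+=[-2.3539, -1.5520]  P^+=[0.2400 -0.1872; -0.1872 0.3876]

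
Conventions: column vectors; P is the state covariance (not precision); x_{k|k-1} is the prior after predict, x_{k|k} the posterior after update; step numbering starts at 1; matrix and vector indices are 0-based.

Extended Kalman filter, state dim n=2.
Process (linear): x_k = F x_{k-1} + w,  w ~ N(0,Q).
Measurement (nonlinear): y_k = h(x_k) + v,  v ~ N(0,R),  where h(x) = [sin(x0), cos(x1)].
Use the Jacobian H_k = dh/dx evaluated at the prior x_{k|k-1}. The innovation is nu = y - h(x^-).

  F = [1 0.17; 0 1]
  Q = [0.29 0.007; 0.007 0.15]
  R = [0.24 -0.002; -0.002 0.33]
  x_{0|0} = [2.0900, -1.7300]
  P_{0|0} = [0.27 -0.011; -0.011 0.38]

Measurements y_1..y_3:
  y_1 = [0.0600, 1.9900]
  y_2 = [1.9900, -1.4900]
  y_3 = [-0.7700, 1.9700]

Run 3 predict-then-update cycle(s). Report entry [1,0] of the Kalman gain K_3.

K[1,0] = 0.0486

step 1: x^-=[1.7959, -1.7300]  P^-=[0.5672 0.0606; 0.0606 0.5300]  H_jac=[-0.2232 0.0000; 0.0000 0.9874]  S=[0.2683 -0.0154; -0.0154 0.8467]  K=[-0.4684 0.0622; -0.0151 0.6178]  nu=[-0.9148, 2.1485]  x^+=[2.3580, -0.3889]  P^+=[0.5042 0.0217; 0.0217 0.2065]
step 2: x^-=[2.2919, -0.3889]  P^-=[0.8076 0.0638; 0.0638 0.3565]  H_jac=[-0.6602 0.0000; 0.0000 0.3792]  S=[0.5920 -0.0180; -0.0180 0.3813]  K=[-0.9000 0.0210; -0.0605 0.3517]  nu=[1.2389, -2.4153]  x^+=[1.1260, -1.3133]  P^+=[0.3272 0.0231; 0.0231 0.3064]
step 3: x^-=[0.9028, -1.3133]  P^-=[0.6339 0.0822; 0.0822 0.4564]  H_jac=[0.6194 0.0000; 0.0000 0.9670]  S=[0.4832 0.0472; 0.0472 0.7568]  K=[0.8073 0.0546; 0.0486 0.5802]  nu=[-1.5551, 1.7154]  x^+=[-0.2589, -0.3938]  P^+=[0.3126 0.0170; 0.0170 0.1979]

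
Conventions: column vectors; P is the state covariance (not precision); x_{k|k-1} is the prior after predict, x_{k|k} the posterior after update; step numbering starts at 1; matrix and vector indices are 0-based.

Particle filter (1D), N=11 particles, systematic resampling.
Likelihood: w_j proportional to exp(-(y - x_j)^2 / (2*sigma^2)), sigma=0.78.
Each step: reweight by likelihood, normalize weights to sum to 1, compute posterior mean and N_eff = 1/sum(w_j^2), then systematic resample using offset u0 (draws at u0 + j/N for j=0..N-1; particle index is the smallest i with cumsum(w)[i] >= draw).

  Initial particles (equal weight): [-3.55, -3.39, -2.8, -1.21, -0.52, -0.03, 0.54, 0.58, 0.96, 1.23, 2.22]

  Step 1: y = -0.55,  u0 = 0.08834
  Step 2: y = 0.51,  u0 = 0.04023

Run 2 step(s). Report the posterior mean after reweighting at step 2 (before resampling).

post_mean = 0.2327

step 1: w=[0.0002, 0.0004, 0.0045, 0.2013, 0.2877, 0.2306, 0.1085, 0.1008, 0.0442, 0.0213, 0.0005]  mean=-0.2278  Neff=4.9790  idx=[3, 3, 4, 4, 4, 5, 5, 6, 6, 7, 9]
step 2: w=[0.0132, 0.0132, 0.0629, 0.0629, 0.0629, 0.1183, 0.1183, 0.1502, 0.1502, 0.1497, 0.0982]  mean=0.2327  Neff=8.5186  idx=[2, 3, 5, 5, 6, 7, 7, 8, 9, 9, 10]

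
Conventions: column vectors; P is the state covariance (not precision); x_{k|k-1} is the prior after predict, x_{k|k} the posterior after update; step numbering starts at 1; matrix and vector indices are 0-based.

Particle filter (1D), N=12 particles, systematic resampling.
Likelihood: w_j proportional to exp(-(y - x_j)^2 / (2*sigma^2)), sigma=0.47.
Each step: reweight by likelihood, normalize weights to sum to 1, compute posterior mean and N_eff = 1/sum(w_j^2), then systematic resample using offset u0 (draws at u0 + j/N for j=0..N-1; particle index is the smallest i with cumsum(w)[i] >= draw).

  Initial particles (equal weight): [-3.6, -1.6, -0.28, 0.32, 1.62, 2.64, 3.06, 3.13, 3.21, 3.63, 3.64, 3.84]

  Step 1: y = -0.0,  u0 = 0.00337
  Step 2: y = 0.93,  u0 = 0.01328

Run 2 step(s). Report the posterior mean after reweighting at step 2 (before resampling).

post_mean = 0.2566

step 1: w=[0.0000, 0.0019, 0.5118, 0.4847, 0.0016, 0.0000, 0.0000, 0.0000, 0.0000, 0.0000, 0.0000, 0.0000]  mean=0.0114  Neff=2.0124  idx=[2, 2, 2, 2, 2, 2, 2, 3, 3, 3, 3, 3]
step 2: w=[0.0151, 0.0151, 0.0151, 0.0151, 0.0151, 0.0151, 0.0151, 0.1789, 0.1789, 0.1789, 0.1789, 0.1789]  mean=0.2566  Neff=6.1903  idx=[0, 6, 7, 7, 8, 8, 9, 9, 10, 10, 11, 11]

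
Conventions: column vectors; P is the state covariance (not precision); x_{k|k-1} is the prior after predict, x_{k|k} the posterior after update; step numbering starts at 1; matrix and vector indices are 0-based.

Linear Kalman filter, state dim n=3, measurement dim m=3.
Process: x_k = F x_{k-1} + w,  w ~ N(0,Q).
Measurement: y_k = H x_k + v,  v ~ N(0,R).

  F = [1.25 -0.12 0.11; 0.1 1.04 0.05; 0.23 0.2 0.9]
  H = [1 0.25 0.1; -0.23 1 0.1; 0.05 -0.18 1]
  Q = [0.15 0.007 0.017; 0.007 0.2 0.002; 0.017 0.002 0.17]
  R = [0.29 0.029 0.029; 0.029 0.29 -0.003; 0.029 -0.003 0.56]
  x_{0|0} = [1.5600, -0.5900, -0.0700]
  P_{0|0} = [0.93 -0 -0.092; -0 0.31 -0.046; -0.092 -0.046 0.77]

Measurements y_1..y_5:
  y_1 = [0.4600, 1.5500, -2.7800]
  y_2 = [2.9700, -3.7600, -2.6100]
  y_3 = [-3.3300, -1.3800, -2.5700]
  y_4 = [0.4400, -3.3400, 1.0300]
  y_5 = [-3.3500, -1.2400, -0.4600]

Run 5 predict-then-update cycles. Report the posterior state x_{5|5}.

x_post = [-1.2767, -2.0542, -1.5332]

step 1: x^-=[2.0131, -0.4611, 0.1778]  P^-=[1.5928 0.0770 0.2513; 0.0770 0.5408 0.0697; 0.2513 0.0697 0.8006]  S=[2.0169 -0.0935 0.4202; -0.0935 0.8900 -0.0197; 0.4202 -0.0197 1.3808]  K=[0.8058 -0.2126 -0.0186; 0.1481 0.6099 -0.0536; 0.0613 0.1222 0.5629]  nu=[-1.4556, 2.4563, -3.1415]  x^+=[0.3764, 0.9900, -1.3798]  P^+=[0.2233 0.0127 0.0047; 0.0127 0.1838 0.0049; 0.0047 0.0049 0.3173]
step 2: x^-=[0.1999, 0.9982, -0.9572]  P^-=[0.5028 0.0309 0.1160; 0.0309 0.4050 0.0680; 0.1160 0.0680 0.4510]  S=[0.8647 0.0657 0.2082; 0.0657 0.7201 0.0069; 0.2082 0.0069 1.0120]  K=[0.6137 -0.1576 0.0088; 0.1269 0.5507 -0.0332; 0.0971 0.1071 0.4186]  nu=[2.6162, -4.6165, -1.4831]  x^+=[2.5201, -1.1629, -1.8188]  P^+=[0.1697 0.0094 0.0164; 0.0094 0.1644 0.0126; 0.0164 0.0126 0.2384]
step 3: x^-=[3.0896, -1.0484, -1.2899]  P^-=[0.4217 0.0237 0.1053; 0.0237 0.3835 0.0668; 0.1053 0.0668 0.3908]  S=[0.7758 0.0706 0.1893; 0.0706 0.6974 0.0063; 0.1893 0.0063 0.9503]  K=[0.5746 -0.1483 0.0151; 0.1206 0.5398 -0.0287; 0.1050 0.1030 0.3825]  nu=[-6.0285, 0.5079, -1.6233]  x^+=[-0.4740, -1.4549, -2.4912]  P^+=[0.1588 0.0082 0.0191; 0.0082 0.1606 0.0143; 0.0191 0.0143 0.2186]
step 4: x^-=[-0.6919, -1.6851, -2.6421]  P^-=[0.4055 0.0216 0.1030; 0.0216 0.3792 0.0665; 0.1030 0.0665 0.3757]  S=[0.7576 0.0709 0.1851; 0.0709 0.6931 0.0057; 0.1851 0.0057 0.9350]  K=[0.5655 -0.1466 0.0166; 0.1188 0.5377 -0.0276; 0.1069 0.1020 0.3727]  nu=[1.8174, -1.5499, 3.4034]  x^+=[0.6196, -2.3962, -1.3373]  P^+=[0.1563 0.0078 0.0197; 0.0078 0.1598 0.0148; 0.0197 0.0148 0.2132]
step 5: x^-=[0.9149, -2.4970, -1.5403]  P^-=[0.4018 0.0209 0.1024; 0.0209 0.3783 0.0664; 0.1024 0.0664 0.3716]  S=[0.7534 0.0708 0.1840; 0.0708 0.6922 0.0056; 0.1840 0.0056 0.9308]  K=[0.5634 -0.1462 0.0170; 0.1183 0.5373 -0.0273; 0.1073 0.1017 0.3700]  nu=[-3.4867, 1.6215, 0.5851]  x^+=[-1.2767, -2.0542, -1.5332]  P^+=[0.1557 0.0077 0.0199; 0.0077 0.1596 0.0149; 0.0199 0.0149 0.2117]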